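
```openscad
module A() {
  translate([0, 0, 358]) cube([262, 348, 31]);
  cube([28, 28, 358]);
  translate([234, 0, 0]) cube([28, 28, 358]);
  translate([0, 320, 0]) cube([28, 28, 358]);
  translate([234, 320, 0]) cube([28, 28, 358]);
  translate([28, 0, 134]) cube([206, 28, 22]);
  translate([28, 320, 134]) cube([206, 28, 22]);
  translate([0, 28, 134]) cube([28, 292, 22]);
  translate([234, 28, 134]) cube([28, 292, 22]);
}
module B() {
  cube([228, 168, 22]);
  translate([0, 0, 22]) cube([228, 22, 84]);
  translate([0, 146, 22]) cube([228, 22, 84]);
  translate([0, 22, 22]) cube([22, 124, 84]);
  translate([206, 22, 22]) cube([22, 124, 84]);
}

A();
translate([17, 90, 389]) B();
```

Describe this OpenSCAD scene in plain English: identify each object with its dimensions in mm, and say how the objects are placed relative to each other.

A is a simple wooden stool: a rectangular seat 262 mm (x) by 348 mm (y), 31 mm thick, top face at z = 389 mm, on four square legs, each 28×28 mm in cross-section. The legs rest on z = 0, each flush with a corner of the seat. Four stretchers, 28 mm wide and 22 mm tall, connect adjacent legs with their undersides at z = 134 mm, each running between the inner faces of the legs it joins and aligned with the legs' outer faces on the other axis.

B is an open-topped rectangular box: outside dimensions 228×168×106 mm, with a uniform wall and base thickness of 22 mm. The base is a full 228×168 slab on the floor; four walls sit on top of the base. The front and back walls (the −y and +y sides) span the full width; the two side walls fit between them.

The open box is on top of the stool, centred.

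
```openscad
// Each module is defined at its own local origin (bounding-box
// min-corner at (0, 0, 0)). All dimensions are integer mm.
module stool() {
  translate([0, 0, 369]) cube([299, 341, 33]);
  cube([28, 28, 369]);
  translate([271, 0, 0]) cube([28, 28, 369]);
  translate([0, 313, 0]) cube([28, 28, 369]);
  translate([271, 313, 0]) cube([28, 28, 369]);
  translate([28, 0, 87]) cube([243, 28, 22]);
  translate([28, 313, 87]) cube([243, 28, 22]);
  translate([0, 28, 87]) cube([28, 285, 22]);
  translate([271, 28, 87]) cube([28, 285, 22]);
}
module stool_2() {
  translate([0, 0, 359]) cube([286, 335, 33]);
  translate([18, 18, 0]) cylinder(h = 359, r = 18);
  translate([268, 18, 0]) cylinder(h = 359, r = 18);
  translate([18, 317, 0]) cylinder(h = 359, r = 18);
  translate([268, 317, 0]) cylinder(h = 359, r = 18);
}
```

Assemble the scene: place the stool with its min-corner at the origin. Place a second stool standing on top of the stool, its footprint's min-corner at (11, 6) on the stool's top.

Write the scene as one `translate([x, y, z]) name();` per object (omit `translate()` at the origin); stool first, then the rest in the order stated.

stool();
translate([11, 6, 402]) stool_2();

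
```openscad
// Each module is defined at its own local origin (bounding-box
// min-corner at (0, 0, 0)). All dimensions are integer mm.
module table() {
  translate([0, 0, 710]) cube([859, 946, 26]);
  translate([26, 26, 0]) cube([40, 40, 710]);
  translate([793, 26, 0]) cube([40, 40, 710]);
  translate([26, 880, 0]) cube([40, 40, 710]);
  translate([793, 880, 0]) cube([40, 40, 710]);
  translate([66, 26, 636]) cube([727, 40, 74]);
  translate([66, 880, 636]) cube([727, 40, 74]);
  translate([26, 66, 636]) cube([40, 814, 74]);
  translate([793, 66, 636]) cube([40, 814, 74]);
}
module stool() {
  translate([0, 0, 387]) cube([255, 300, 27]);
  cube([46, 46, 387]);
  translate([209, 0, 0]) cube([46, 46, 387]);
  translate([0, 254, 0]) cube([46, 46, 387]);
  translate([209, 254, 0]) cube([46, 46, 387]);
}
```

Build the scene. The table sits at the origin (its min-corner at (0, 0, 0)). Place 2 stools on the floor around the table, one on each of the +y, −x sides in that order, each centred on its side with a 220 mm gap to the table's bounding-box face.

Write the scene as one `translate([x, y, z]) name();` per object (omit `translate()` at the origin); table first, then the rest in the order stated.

table();
translate([302, 1166, 0]) stool();
translate([-475, 323, 0]) stool();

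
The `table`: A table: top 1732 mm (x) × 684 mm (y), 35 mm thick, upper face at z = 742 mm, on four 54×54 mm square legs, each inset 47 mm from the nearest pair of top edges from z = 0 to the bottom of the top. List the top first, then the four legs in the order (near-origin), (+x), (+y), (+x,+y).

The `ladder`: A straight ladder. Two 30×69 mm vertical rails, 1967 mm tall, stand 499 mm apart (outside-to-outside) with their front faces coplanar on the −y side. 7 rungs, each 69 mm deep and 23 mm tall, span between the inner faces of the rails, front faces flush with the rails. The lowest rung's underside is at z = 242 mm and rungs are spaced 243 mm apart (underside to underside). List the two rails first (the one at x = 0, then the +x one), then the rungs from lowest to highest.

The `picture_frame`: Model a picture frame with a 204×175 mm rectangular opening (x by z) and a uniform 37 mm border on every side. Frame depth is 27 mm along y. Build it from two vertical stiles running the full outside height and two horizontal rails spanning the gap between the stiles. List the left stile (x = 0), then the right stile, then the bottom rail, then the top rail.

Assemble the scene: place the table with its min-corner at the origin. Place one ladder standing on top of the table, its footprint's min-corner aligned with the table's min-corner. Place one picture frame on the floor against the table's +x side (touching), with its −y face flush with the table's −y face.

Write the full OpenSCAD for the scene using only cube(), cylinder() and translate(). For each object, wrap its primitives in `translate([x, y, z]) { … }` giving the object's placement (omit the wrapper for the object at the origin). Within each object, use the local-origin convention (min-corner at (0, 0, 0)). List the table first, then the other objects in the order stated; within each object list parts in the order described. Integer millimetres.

translate([0, 0, 707]) cube([1732, 684, 35]);
translate([47, 47, 0]) cube([54, 54, 707]);
translate([1631, 47, 0]) cube([54, 54, 707]);
translate([47, 583, 0]) cube([54, 54, 707]);
translate([1631, 583, 0]) cube([54, 54, 707]);
translate([0, 0, 742]) {
  cube([30, 69, 1967]);
  translate([469, 0, 0]) cube([30, 69, 1967]);
  translate([30, 0, 242]) cube([439, 69, 23]);
  translate([30, 0, 485]) cube([439, 69, 23]);
  translate([30, 0, 728]) cube([439, 69, 23]);
  translate([30, 0, 971]) cube([439, 69, 23]);
  translate([30, 0, 1214]) cube([439, 69, 23]);
  translate([30, 0, 1457]) cube([439, 69, 23]);
  translate([30, 0, 1700]) cube([439, 69, 23]);
}
translate([1732, 0, 0]) {
  cube([37, 27, 249]);
  translate([241, 0, 0]) cube([37, 27, 249]);
  translate([37, 0, 0]) cube([204, 27, 37]);
  translate([37, 0, 212]) cube([204, 27, 37]);
}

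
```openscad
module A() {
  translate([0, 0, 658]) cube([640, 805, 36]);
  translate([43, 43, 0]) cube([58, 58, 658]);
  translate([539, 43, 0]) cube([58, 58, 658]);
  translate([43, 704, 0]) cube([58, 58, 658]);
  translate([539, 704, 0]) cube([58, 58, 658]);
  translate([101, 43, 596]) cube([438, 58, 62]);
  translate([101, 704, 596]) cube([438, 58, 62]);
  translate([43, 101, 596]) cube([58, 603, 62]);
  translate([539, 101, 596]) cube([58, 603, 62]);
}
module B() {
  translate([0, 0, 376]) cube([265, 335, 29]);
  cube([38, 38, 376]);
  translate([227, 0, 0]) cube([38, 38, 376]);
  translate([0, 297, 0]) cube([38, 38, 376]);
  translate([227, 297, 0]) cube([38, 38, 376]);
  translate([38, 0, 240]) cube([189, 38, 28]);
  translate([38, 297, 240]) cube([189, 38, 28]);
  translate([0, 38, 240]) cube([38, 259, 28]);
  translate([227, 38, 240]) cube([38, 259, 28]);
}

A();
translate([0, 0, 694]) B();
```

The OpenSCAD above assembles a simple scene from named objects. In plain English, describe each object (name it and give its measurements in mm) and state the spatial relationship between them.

A is a table with a 640×805 mm rectangular top, 36 mm thick, top surface at z = 694 mm, supported by four 58×58 mm square legs, each inset 43 mm from the nearest pair of top edges, running from the floor. Four apron rails, 58 mm thick and 62 mm tall, run between adjacent legs with their top edges flush with the underside of the top and their outer faces flush with the legs' outer faces.

B is a four-legged stool. The seat is a 265×335×29 mm slab whose top surface is at z = 405 mm; four square legs, each 38×38 mm in cross-section, run from the floor (z = 0) to the underside of the seat, each flush with a corner of the seat. Four stretchers, 38 mm wide and 28 mm tall, connect adjacent legs with their undersides at z = 240 mm, each running between the inner faces of the legs it joins and aligned with the legs' outer faces on the other axis.

The stool is on top of the table.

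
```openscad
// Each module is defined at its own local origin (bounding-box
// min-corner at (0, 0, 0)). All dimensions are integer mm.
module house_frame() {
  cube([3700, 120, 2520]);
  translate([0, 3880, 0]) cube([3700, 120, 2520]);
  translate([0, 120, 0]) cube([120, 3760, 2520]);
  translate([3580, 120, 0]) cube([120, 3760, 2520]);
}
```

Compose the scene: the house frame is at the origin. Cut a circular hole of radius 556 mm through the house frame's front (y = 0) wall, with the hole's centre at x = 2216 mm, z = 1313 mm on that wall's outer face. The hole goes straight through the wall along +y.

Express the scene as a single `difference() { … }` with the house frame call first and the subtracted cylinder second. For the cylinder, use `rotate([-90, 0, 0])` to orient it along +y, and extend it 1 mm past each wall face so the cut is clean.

difference() {
  house_frame();
  translate([2216, -1, 1313]) rotate([-90, 0, 0]) cylinder(h = 122, r = 556);
}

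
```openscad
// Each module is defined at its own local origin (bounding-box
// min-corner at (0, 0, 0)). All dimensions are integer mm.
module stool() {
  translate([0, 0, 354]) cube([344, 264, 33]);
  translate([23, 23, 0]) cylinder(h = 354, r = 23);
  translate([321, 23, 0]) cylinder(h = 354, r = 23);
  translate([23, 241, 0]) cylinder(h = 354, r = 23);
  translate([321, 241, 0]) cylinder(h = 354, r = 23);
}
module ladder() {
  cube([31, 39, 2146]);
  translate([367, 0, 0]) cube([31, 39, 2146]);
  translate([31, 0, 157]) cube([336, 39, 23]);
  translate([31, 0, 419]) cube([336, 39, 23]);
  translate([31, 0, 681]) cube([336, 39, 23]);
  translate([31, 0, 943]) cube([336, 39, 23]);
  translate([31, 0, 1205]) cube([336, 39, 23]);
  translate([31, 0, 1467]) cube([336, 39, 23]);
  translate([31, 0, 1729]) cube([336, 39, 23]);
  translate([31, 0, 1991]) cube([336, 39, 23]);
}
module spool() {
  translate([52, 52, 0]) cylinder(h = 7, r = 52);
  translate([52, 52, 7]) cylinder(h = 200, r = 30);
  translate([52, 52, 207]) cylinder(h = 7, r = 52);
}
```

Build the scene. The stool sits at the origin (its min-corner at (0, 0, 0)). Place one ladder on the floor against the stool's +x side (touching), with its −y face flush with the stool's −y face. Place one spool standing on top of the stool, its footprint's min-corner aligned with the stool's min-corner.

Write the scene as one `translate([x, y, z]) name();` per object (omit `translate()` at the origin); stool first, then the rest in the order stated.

stool();
translate([344, 0, 0]) ladder();
translate([0, 0, 387]) spool();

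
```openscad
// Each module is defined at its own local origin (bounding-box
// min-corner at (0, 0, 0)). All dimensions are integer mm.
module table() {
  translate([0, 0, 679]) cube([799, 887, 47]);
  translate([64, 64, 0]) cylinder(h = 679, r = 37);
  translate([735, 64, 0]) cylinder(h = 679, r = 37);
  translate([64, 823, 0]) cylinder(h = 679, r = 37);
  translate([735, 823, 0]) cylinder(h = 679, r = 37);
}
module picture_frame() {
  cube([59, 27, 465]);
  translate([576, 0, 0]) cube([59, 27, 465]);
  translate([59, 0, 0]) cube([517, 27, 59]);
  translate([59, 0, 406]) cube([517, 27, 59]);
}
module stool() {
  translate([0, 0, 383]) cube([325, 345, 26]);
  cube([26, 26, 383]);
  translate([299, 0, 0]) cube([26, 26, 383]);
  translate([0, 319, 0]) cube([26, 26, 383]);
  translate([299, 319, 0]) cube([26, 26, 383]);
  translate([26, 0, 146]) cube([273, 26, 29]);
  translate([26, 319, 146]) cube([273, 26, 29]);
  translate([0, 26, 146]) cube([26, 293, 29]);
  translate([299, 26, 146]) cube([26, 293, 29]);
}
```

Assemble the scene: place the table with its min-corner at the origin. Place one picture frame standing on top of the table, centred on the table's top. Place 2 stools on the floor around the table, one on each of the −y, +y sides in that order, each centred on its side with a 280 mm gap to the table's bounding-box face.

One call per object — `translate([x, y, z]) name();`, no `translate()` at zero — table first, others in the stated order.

table();
translate([82, 430, 726]) picture_frame();
translate([237, -625, 0]) stool();
translate([237, 1167, 0]) stool();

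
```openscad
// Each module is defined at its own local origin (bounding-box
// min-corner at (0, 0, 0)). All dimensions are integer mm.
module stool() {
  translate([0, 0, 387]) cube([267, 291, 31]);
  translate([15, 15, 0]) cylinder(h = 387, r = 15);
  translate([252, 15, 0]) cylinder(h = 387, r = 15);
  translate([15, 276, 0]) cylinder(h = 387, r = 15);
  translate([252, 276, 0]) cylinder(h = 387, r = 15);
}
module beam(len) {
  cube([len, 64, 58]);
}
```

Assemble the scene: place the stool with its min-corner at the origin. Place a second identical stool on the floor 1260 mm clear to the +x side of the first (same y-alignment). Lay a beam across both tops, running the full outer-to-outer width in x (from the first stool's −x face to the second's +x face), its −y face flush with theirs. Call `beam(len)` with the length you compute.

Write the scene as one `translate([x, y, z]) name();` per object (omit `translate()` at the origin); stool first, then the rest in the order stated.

stool();
translate([1527, 0, 0]) stool();
translate([0, 0, 418]) beam(1794);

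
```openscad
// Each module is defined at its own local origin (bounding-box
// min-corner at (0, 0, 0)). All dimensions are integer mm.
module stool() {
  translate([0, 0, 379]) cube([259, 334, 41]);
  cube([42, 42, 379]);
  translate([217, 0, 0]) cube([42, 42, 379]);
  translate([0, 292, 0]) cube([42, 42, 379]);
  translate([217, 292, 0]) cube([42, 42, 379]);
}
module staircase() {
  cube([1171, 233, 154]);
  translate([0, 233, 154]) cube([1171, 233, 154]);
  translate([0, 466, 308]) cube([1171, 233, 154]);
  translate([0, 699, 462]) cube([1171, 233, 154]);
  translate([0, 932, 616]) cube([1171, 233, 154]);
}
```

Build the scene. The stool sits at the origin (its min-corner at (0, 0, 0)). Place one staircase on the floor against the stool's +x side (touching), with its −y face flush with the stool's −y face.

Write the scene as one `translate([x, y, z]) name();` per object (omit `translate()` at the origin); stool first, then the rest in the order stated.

stool();
translate([259, 0, 0]) staircase();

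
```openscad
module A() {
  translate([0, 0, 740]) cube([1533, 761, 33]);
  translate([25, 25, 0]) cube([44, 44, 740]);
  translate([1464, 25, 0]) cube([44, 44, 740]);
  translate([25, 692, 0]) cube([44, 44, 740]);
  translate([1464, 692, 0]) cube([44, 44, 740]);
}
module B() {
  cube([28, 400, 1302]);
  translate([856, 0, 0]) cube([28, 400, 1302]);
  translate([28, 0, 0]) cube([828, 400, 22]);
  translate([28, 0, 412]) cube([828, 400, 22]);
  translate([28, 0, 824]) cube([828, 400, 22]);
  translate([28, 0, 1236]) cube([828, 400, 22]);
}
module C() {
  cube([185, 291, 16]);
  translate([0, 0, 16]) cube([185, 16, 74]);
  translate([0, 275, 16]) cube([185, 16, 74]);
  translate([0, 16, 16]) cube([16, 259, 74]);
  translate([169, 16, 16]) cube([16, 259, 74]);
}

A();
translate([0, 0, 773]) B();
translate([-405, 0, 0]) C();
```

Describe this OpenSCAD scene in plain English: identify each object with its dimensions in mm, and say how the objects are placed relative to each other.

A is a table with a 1533×761 mm rectangular top, 33 mm thick, top surface at z = 773 mm, supported by four 44×44 mm square legs, each inset 25 mm from the nearest pair of top edges, running from the floor.

B is an open bookshelf. Two side panels, each 28 mm thick, 400 mm deep and 1302 mm tall, stand 884 mm apart (outside-to-outside). Between them sit 4 shelves, each 22 mm thick and 400 mm deep, spanning the full gap between the sides. The bottom shelf rests on the floor (its underside at z = 0) and the clear gap between one shelf's top and the next shelf's underside is 390 mm.

C is an open-topped rectangular box: outside dimensions 185×291×90 mm, with a uniform wall and base thickness of 16 mm. The base is a full 185×291 slab on the floor; four walls sit on top of the base. The front and back walls (the −y and +y sides) span the full width; the two side walls fit between them.

The bookshelf is on top of the table. The open box is on the floor beside the table on its −x side.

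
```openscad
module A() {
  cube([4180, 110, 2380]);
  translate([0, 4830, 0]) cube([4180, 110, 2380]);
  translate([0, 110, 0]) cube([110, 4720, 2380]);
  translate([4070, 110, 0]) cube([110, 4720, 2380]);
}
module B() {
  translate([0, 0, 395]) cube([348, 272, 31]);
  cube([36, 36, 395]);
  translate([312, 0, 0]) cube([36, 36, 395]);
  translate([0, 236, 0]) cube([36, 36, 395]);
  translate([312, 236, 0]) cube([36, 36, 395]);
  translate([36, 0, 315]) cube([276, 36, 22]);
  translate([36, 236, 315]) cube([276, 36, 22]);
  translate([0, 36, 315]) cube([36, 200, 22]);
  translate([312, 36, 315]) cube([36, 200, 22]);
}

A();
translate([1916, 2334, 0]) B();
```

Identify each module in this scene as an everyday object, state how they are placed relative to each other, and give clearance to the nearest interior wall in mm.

A is a house frame. B is a stool. The stool sits inside the house frame, centred. The clearance to the nearest interior wall is 1806 mm.

Clearances: x = 1806, y = 2224; minimum 1806 mm.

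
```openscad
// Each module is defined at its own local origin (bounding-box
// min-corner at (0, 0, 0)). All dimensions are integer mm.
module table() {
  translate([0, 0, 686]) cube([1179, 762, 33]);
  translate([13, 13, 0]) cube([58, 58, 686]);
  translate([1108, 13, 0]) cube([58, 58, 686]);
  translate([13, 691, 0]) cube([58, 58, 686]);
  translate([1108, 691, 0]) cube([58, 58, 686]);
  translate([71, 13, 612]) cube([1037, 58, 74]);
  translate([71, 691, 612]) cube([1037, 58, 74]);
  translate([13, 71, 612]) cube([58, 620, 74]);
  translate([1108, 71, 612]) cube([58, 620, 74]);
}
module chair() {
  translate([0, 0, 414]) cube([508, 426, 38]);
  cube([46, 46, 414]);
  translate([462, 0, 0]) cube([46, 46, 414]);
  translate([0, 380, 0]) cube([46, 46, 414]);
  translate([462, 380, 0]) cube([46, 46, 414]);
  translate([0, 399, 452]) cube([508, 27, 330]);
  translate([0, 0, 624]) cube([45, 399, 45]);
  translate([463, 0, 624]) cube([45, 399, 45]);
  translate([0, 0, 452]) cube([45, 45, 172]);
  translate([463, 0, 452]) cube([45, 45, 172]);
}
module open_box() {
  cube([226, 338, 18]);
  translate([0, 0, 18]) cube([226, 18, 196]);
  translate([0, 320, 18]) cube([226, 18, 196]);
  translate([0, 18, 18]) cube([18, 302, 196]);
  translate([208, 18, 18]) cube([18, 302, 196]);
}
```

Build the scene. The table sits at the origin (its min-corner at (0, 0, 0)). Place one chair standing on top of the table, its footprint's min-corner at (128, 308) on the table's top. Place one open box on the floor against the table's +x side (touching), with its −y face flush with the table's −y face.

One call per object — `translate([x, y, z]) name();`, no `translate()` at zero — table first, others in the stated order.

table();
translate([128, 308, 719]) chair();
translate([1179, 0, 0]) open_box();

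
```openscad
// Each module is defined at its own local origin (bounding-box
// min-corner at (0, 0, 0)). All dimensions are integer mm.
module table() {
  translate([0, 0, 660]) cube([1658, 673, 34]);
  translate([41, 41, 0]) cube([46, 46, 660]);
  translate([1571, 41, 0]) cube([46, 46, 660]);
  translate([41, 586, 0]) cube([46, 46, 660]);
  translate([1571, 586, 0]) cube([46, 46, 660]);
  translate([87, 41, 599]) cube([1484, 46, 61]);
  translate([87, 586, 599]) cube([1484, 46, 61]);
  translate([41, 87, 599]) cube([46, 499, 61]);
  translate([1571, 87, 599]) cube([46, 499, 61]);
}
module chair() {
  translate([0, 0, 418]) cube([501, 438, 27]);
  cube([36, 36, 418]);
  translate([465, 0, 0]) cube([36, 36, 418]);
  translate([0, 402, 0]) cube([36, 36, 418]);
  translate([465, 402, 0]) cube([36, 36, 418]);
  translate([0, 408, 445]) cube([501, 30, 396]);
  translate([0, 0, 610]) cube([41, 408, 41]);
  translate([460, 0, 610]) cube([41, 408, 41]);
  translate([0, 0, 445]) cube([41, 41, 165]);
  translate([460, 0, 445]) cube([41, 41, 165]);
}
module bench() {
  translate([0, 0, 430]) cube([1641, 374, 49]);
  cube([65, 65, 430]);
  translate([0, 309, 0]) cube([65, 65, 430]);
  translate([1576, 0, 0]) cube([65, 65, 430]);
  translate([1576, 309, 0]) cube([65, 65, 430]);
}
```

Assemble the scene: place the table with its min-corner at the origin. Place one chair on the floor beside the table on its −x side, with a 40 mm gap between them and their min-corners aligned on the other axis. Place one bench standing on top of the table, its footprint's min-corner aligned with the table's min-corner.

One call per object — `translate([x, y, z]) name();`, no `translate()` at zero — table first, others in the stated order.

table();
translate([-541, 0, 0]) chair();
translate([0, 0, 694]) bench();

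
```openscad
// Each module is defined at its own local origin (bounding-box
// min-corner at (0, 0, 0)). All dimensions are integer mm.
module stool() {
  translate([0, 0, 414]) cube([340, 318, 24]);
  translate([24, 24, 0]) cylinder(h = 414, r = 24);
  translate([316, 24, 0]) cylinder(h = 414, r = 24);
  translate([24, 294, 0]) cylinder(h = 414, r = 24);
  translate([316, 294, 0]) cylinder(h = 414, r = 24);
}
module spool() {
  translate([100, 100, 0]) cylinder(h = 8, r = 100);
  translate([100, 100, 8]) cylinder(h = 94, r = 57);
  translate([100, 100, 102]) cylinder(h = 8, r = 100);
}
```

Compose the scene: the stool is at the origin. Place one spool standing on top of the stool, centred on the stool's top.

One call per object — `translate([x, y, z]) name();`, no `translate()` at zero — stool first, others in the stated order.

stool();
translate([70, 59, 438]) spool();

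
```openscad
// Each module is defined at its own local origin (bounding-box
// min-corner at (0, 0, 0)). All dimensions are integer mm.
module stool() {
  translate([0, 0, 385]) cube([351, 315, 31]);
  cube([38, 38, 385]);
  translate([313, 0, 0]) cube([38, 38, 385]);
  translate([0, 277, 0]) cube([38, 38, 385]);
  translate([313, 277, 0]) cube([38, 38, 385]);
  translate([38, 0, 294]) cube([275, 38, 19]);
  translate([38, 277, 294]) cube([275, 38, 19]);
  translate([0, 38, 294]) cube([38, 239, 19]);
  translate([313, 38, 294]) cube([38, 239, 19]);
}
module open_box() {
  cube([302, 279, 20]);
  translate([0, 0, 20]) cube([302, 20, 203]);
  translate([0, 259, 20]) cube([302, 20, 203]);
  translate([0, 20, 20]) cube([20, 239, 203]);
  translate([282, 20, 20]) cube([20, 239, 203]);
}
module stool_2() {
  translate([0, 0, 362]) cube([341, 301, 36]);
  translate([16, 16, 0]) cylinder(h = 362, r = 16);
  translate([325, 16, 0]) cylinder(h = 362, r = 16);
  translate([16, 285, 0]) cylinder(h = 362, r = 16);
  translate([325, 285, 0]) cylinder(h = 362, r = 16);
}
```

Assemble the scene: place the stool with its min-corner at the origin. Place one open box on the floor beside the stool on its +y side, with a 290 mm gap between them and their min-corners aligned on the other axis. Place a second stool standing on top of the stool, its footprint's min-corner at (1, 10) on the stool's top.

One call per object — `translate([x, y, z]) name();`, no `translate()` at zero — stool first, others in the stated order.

stool();
translate([0, 605, 0]) open_box();
translate([1, 10, 416]) stool_2();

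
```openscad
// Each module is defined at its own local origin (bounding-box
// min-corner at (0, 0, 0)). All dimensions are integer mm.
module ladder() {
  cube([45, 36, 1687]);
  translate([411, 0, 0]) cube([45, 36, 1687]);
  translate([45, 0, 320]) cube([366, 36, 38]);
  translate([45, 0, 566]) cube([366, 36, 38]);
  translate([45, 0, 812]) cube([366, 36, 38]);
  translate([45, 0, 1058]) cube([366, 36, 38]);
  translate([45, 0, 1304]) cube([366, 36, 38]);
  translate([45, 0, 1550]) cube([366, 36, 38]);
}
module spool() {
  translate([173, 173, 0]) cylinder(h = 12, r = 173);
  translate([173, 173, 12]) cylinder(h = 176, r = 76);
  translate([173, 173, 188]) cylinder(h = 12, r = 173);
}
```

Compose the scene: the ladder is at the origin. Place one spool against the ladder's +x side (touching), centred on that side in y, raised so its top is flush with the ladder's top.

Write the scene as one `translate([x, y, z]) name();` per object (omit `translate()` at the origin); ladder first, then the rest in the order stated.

ladder();
translate([456, -155, 1487]) spool();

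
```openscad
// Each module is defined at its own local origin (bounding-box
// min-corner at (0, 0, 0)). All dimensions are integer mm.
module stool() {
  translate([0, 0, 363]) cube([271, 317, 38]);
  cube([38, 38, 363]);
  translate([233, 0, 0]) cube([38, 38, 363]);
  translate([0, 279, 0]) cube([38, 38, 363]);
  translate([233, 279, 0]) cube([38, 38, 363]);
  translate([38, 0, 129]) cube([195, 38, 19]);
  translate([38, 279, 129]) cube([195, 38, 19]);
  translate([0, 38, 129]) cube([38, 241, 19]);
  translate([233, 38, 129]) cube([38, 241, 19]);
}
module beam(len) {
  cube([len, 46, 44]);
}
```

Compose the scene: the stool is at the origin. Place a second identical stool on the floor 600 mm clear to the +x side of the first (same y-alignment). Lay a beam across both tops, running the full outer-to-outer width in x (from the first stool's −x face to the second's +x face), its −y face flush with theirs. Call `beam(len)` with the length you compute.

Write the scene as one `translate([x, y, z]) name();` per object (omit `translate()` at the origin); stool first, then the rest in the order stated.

stool();
translate([871, 0, 0]) stool();
translate([0, 0, 401]) beam(1142);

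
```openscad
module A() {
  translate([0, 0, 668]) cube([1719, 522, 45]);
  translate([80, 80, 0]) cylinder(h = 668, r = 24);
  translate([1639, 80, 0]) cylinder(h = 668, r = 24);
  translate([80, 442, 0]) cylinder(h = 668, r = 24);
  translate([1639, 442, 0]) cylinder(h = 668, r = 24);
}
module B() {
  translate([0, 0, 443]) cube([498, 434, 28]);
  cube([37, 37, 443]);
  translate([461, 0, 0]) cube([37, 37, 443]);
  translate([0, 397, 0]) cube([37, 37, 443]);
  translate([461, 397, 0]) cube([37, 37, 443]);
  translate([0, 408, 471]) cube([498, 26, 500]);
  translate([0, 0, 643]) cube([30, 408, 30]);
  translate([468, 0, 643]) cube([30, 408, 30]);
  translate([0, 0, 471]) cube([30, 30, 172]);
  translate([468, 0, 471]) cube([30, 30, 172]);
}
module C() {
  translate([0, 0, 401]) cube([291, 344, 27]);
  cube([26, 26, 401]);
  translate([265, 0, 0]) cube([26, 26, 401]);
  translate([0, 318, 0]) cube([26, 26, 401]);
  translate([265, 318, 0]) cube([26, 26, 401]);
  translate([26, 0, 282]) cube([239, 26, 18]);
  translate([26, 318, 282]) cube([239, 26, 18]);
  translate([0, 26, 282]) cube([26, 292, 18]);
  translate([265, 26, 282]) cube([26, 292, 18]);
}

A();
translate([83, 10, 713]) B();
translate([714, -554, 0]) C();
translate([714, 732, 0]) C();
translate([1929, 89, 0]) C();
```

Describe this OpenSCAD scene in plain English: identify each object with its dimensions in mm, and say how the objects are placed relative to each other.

A is a table: top 1719 mm (x) × 522 mm (y), 45 mm thick, upper face at z = 713 mm, on four round legs of 48 mm diameter, each leg's bounding box inset 56 mm from the nearest pair of top edges, running from z = 0 to the bottom of the top.

B is a chair. The seat is a 498×434×28 mm slab with its top at z = 471 mm, on four 37×37 mm corner legs (flush with the seat edges, standing on z = 0). A flat backrest 26 mm thick, 500 mm tall, spans the full seat width and rises from the seat top along its +y edge, rear face flush with the rear of the seat. Two armrests of 30×30 mm section run along each side from the seat's front edge to the front of the backrest, top faces 202 mm above the seat top and outer faces flush with the seat's x-edges; a 30×30 mm post under the front of each armrest stands on the seat at the front corner.

C is a simple wooden stool: a rectangular seat 291 mm (x) by 344 mm (y), 27 mm thick, top face at z = 428 mm, on four square legs, each 26×26 mm in cross-section. The legs rest on z = 0, each flush with a corner of the seat. Four stretchers, 26 mm wide and 18 mm tall, connect adjacent legs with their undersides at z = 282 mm, each running between the inner faces of the legs it joins and aligned with the legs' outer faces on the other axis.

The chair is on top of the table. Three stools sit around the table at the −y, +y, +x sides.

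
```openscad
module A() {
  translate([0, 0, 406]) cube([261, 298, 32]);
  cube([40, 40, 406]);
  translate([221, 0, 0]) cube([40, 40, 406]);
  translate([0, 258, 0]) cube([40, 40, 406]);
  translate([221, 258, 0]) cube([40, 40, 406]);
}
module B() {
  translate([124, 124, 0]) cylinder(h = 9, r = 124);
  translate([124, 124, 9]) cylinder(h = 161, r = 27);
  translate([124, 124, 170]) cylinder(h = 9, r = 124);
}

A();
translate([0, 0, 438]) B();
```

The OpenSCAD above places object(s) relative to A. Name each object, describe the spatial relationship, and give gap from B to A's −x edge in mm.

A is a stool. B is a spool. The spool is on top of the stool. The gap from the spool to the stool's −x edge is 0 mm.

The spool's min-x is at 0; the stool's min-x is 0; gap = 0 mm.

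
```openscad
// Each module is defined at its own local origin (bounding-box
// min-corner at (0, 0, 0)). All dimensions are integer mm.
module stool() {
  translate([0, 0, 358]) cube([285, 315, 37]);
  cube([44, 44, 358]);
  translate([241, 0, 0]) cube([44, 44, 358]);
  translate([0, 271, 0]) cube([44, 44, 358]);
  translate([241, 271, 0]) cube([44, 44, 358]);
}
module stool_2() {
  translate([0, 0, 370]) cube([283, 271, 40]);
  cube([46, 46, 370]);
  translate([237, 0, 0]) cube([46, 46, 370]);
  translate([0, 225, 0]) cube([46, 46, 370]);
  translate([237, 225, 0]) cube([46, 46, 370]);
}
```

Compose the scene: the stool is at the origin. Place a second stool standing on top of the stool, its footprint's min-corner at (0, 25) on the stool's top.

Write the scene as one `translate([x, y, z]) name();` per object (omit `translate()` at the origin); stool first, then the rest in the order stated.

stool();
translate([0, 25, 395]) stool_2();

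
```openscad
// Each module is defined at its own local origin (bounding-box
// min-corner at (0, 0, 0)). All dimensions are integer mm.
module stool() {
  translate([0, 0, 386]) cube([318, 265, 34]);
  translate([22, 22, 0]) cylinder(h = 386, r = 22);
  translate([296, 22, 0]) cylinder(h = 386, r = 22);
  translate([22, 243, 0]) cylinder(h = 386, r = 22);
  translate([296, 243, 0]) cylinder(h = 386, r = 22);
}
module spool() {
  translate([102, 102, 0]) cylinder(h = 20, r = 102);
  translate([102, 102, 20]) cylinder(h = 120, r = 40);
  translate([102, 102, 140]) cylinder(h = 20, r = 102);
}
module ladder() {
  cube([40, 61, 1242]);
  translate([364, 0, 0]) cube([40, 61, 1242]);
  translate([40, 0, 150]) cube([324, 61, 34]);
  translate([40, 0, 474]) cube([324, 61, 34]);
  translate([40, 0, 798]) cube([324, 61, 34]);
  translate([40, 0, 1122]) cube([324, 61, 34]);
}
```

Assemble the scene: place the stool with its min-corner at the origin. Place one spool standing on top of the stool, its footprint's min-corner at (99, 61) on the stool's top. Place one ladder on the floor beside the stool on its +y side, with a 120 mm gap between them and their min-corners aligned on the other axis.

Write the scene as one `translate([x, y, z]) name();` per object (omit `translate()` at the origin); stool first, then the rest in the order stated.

stool();
translate([99, 61, 420]) spool();
translate([0, 385, 0]) ladder();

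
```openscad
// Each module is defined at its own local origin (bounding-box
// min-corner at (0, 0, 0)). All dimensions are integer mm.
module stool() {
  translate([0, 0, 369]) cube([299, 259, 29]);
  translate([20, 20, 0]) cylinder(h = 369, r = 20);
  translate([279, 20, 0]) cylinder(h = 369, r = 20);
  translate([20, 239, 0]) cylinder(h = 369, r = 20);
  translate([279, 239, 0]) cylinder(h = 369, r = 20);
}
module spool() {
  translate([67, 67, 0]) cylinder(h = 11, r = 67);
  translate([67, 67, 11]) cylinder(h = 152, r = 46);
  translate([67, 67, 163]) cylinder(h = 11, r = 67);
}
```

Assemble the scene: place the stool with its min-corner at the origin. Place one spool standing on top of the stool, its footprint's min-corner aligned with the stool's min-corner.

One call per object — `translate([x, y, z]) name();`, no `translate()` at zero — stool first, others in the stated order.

stool();
translate([0, 0, 398]) spool();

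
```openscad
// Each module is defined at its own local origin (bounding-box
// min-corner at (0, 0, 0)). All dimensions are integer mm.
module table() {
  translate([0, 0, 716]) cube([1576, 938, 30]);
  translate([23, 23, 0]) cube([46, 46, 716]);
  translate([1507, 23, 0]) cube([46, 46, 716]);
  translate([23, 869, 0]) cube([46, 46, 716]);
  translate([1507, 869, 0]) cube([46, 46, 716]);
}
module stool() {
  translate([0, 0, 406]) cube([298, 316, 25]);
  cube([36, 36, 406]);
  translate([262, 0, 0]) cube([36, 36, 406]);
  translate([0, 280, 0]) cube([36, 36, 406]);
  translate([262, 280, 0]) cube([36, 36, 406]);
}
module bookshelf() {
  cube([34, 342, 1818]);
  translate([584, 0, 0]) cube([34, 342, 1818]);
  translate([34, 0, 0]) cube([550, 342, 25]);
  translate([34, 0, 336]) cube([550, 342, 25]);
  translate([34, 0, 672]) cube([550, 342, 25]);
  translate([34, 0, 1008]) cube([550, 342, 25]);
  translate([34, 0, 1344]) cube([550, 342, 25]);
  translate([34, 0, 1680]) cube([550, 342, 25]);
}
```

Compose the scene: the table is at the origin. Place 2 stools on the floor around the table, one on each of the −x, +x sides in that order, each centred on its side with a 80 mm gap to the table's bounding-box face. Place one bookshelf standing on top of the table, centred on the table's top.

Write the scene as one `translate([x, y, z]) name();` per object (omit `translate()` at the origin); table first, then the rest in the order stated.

table();
translate([-378, 311, 0]) stool();
translate([1656, 311, 0]) stool();
translate([479, 298, 746]) bookshelf();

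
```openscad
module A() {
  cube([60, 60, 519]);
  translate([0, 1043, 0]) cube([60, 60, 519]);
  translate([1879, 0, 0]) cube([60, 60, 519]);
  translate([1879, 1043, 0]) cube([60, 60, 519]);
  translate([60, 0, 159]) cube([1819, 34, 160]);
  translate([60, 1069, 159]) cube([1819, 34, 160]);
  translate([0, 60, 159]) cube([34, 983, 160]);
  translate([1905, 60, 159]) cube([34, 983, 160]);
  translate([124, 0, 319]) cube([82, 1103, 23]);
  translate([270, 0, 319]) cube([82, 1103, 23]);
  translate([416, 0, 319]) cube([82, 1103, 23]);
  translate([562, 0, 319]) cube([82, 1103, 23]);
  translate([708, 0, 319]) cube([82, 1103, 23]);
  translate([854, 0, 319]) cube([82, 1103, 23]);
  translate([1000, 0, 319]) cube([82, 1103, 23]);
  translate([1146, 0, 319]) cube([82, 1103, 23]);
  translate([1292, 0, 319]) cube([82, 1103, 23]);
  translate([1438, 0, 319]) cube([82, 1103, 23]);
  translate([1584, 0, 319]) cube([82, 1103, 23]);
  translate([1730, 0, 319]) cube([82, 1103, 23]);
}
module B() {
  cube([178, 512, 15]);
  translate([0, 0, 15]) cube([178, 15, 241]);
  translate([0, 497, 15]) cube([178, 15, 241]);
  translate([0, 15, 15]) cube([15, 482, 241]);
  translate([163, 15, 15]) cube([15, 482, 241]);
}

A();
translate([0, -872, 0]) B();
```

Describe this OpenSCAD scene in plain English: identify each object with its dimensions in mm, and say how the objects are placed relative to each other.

A is a bed frame 1939 mm long (x) by 1103 mm wide (y). Four 60×60 mm corner posts, 519 mm tall, at the corners of the footprint. Four rails of 34 mm thickness and 160 mm height run between adjacent posts with their undersides at z = 159 mm, their outer faces flush with the outside of the frame (the two x-running rails run between the posts' inner faces; the two y-running rails run between the posts' inner faces). 12 slats, each 82 mm wide (x) and 23 mm thick, lie across the top of the two x-running rails, running the full 1103 mm width of the frame in y; the slats are evenly spaced along x between the inner faces of the end posts with equal gaps (rounded down to the nearest mm) at the −x end and between each pair — any rounding remainder accumulates at the +x end.

B is an open-topped rectangular box: outside dimensions 178×512×256 mm, with a uniform wall and base thickness of 15 mm. The base is a full 178×512 slab on the floor; four walls sit on top of the base. The front and back walls (the −y and +y sides) span the full width; the two side walls fit between them.

The open box is on the floor beside the bed frame on its −y side.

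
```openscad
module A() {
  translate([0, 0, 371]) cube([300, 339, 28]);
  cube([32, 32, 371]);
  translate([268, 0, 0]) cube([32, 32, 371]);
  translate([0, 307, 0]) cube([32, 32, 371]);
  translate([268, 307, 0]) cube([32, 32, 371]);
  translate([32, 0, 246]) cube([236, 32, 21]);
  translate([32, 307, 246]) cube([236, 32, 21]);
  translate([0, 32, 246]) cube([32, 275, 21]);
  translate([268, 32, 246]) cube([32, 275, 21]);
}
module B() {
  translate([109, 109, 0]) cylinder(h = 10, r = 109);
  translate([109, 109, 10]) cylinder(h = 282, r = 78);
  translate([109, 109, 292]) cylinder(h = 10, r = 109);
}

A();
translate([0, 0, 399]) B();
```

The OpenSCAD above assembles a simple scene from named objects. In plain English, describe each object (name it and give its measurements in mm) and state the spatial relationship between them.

A is a four-legged stool. The seat is a 300×339×28 mm slab whose top surface is at z = 399 mm; four square legs, each 32×32 mm in cross-section, run from the floor (z = 0) to the underside of the seat, each flush with a corner of the seat. Four stretchers, 32 mm wide and 21 mm tall, connect adjacent legs with their undersides at z = 246 mm, each running between the inner faces of the legs it joins and aligned with the legs' outer faces on the other axis.

B is a spool: two coaxial disc flanges of radius 109 mm and thickness 10 mm, joined by a core cylinder of radius 78 mm and height 282 mm. The lower flange rests on z = 0 and the three cylinders share a vertical axis.

The spool is on top of the stool.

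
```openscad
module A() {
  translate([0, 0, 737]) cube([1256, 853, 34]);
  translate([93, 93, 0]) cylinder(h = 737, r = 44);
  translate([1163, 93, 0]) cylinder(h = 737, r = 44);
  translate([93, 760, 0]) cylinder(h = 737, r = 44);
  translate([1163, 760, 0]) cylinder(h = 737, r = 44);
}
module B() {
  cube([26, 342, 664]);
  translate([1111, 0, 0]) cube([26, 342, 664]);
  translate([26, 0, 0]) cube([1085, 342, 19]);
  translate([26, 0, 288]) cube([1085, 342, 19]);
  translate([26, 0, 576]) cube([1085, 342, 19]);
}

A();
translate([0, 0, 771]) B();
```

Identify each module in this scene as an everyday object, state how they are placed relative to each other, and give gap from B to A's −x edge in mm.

A is a table. B is a bookshelf. The bookshelf is on top of the table. The gap from the bookshelf to the table's −x edge is 0 mm.

The bookshelf's min-x is at 0; the table's min-x is 0; gap = 0 mm.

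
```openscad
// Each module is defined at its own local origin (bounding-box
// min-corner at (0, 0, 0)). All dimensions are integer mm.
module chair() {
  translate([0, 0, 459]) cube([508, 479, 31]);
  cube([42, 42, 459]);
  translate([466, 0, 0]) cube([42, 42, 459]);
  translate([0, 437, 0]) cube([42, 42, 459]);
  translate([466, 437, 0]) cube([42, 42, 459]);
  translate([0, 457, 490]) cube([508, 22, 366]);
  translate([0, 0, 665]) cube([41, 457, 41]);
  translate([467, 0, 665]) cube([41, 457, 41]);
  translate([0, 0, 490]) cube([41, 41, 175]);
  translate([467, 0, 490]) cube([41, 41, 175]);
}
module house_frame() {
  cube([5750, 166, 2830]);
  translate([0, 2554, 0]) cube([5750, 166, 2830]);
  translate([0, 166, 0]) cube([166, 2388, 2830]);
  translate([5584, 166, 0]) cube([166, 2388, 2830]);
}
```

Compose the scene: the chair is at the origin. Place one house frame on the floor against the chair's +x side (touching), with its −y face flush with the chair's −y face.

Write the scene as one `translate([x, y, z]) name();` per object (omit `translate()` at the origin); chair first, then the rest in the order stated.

chair();
translate([508, 0, 0]) house_frame();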